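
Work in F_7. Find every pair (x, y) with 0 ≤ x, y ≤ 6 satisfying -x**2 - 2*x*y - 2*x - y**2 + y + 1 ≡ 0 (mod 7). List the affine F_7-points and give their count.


Affine F_7-points: {(1, 3), (2, 0), (2, 4), (3, 0), (3, 2), (5, 2), (5, 3)}; count = 7.

For each of the 49 pairs (x, y) ∈ F_7², evaluate f(x, y) mod 7. Record the zeros.
  x = 0: [0↦1, 1↦1, 2↦6, 3↦2, 4↦3, 5↦2, 6↦6]  zeros at y ∈ ∅
  x = 1: [0↦5, 1↦3, 2↦6, 3↦0, 4↦6, 5↦3, 6↦5]  zeros at y ∈ {3}
  x = 2: [0↦0, 1↦3, 2↦4, 3↦3, 4↦0, 5↦2, 6↦2]  zeros at y ∈ {0, 4}
  x = 3: [0↦0, 1↦1, 2↦0, 3↦4, 4↦6, 5↦6, 6↦4]  zeros at y ∈ {0, 2}
  x = 4: [0↦5, 1↦4, 2↦1, 3↦3, 4↦3, 5↦1, 6↦4]  zeros at y ∈ ∅
  x = 5: [0↦1, 1↦5, 2↦0, 3↦0, 4↦5, 5↦1, 6↦2]  zeros at y ∈ {2, 3}
  x = 6: [0↦2, 1↦4, 2↦4, 3↦2, 4↦5, 5↦6, 6↦5]  zeros at y ∈ ∅
Collecting zeros: affine points = {(1, 3), (2, 0), (2, 4), (3, 0), (3, 2), (5, 2), (5, 3)}.
Total count |C(F_7)_aff| = 7.


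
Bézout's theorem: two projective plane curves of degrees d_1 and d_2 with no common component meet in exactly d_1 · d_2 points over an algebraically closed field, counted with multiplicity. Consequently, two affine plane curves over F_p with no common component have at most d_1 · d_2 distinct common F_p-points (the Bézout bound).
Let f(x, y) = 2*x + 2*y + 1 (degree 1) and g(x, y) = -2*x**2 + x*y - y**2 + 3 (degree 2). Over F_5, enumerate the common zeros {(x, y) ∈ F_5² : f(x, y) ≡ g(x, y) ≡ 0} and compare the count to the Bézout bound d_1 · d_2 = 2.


Common zeros: {(2, 0)}; count = 1; Bézout bound = 2.

deg(f) = 1, deg(g) = 2, so Bézout bound = 2.
Scan x ∈ F_5. For each x, list the y ∈ F_5 with f(x, y) ≡ 0 and those with g(x, y) ≡ 0 (mod 5); the common zeros in that column are the intersection.
  x = 0: f ≡ 0 at y ∈ {2}; g ≡ 0 at y ∈ ∅; common: ∅.
  x = 1: f ≡ 0 at y ∈ {1}; g ≡ 0 at y ∈ {3}; common: ∅.
  x = 2: f ≡ 0 at y ∈ {0}; g ≡ 0 at y ∈ {0, 2}; common: {0}.
  x = 3: f ≡ 0 at y ∈ {4}; g ≡ 0 at y ∈ {0, 3}; common: ∅.
  x = 4: f ≡ 0 at y ∈ {3}; g ≡ 0 at y ∈ {2}; common: ∅.
Collecting: common zeros = {(2, 0)}, so the count is 1.
Comparison with the Bézout bound: 1 ≤ 2 = deg(f)·deg(g), as expected for curves with no common component (the affine F_5-count falls short of the bound because intersections may lie at infinity, over extension fields, or carry multiplicity).


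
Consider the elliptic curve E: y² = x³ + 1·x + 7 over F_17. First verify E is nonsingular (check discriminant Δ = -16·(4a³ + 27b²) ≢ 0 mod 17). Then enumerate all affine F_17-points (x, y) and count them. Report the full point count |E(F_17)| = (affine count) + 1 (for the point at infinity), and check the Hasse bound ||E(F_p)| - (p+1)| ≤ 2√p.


Affine points = {(1, 3), (1, 14), (2, 0), (5, 1), (5, 16), (6, 5), (6, 12), (7, 0), (8, 0), (12, 8), (12, 9)}; affine count = 11; |E(F_17)| = 12.

Discriminant check: Δ ∝ 4a³ + 27b² = 4·1³ + 27·7² = 4·1 + 27·49 ≡ 1 (mod 17). Nonzero ⇒ E is nonsingular.
For each x ∈ F_17, compute rhs = x³ + 1·x + 7 mod 17, then count y ∈ F_17 with y² ≡ rhs.
  x = 0: rhs = 7, matching y values: none (0 points).
  x = 1: rhs = 9, matching y values: 3, 14 (2 points).
  x = 2: rhs = 0, matching y values: 0 (1 points).
  x = 3: rhs = 3, matching y values: none (0 points).
  x = 4: rhs = 7, matching y values: none (0 points).
  x = 5: rhs = 1, matching y values: 1, 16 (2 points).
  x = 6: rhs = 8, matching y values: 5, 12 (2 points).
  x = 7: rhs = 0, matching y values: 0 (1 points).
  x = 8: rhs = 0, matching y values: 0 (1 points).
  x = 9: rhs = 14, matching y values: none (0 points).
  x = 10: rhs = 14, matching y values: none (0 points).
  x = 11: rhs = 6, matching y values: none (0 points).
  x = 12: rhs = 13, matching y values: 8, 9 (2 points).
  x = 13: rhs = 7, matching y values: none (0 points).
  x = 14: rhs = 11, matching y values: none (0 points).
  x = 15: rhs = 14, matching y values: none (0 points).
  x = 16: rhs = 5, matching y values: none (0 points).
Total affine count: 11.
Full point count |E(F_17)| = 11 + 1 = 12.
Hasse bound: |12 − (17+1)| = |-6| = 6 ≤ 2√17 ≈ 8.2462 ✓.


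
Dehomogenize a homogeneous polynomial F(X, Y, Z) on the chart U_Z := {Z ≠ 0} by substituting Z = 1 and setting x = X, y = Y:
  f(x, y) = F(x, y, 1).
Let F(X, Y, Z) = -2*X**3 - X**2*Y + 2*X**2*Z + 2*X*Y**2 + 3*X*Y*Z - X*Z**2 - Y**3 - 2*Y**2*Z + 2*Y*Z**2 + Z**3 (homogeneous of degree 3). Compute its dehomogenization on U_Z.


f(x, y) = -2*x**3 - x**2*y + 2*x**2 + 2*x*y**2 + 3*x*y - x - y**3 - 2*y**2 + 2*y + 1

On U_Z we set Z = 1. Each monomial c·X^i·Y^j·Z^k in F becomes c·x^i·y^j·1^k = c·x^i·y^j.
Substituting Z = 1: F(X, Y, 1) = -2*x**3 - x**2*y + 2*x**2 + 2*x*y**2 + 3*x*y - x - y**3 - 2*y**2 + 2*y + 1.
Note: deg(f) ≤ deg(F) = 3; strict inequality happens when F is divisible by Z (lost terms).


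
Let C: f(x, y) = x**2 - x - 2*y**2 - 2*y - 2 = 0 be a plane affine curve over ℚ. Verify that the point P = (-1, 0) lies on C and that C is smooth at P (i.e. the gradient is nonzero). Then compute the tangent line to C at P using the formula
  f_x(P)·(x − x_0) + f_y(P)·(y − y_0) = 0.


Tangent line at P: -3*x - 2*y - 3 = 0.

Step 1: f(-1, 0) = 0, so P lies on C.
Step 2: partial derivatives
  f_x(x, y) = 2*x - 1, f_y(x, y) = -4*y - 2.
  f_x(P) = -3, f_y(P) = -2 (gradient nonzero, so P is smooth).
Step 3: tangent line at P: -3·(x − -1) + -2·(y − 0) = 0.
Expanding: -3*x - 2*y - 3 = 0.


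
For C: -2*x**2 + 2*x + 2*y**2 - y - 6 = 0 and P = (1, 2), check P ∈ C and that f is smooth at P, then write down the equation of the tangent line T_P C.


Tangent line at P: -2*x + 7*y - 12 = 0.

Step 1: f(1, 2) = 0, so P lies on C.
Step 2: partial derivatives
  f_x(x, y) = 2 - 4*x, f_y(x, y) = 4*y - 1.
  f_x(P) = -2, f_y(P) = 7 (gradient nonzero, so P is smooth).
Step 3: tangent line at P: -2·(x − 1) + 7·(y − 2) = 0.
Expanding: -2*x + 7*y - 12 = 0.


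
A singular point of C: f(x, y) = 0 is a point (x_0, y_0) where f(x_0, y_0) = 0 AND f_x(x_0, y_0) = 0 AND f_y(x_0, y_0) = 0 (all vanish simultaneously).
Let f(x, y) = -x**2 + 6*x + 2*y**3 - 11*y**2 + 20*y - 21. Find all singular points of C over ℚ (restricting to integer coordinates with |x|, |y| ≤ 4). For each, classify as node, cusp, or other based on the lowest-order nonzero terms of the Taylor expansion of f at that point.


Singular points: {(3, 2)}; classification: node.

Compute partial derivatives:
  f_x = 6 - 2*x.
  f_y = 6*y**2 - 22*y + 20.
Scan x_0 ∈ {−4, ..., 4}. For each x_0, f_y(x_0, y) is a polynomial in y; find its integer roots y ∈ {−4, ..., 4}, then test f_x and f at those candidates.
  x = -4: f_y(-4, y) = 6*y**2 - 22*y + 20; vanishes at y ∈ {2}. (-4, 2): f_x = 14 ≠ 0.
  x = -3: f_y(-3, y) = 6*y**2 - 22*y + 20; vanishes at y ∈ {2}. (-3, 2): f_x = 12 ≠ 0.
  x = -2: f_y(-2, y) = 6*y**2 - 22*y + 20; vanishes at y ∈ {2}. (-2, 2): f_x = 10 ≠ 0.
  x = -1: f_y(-1, y) = 6*y**2 - 22*y + 20; vanishes at y ∈ {2}. (-1, 2): f_x = 8 ≠ 0.
  x = 0: f_y(0, y) = 6*y**2 - 22*y + 20; vanishes at y ∈ {2}. (0, 2): f_x = 6 ≠ 0.
  x = 1: f_y(1, y) = 6*y**2 - 22*y + 20; vanishes at y ∈ {2}. (1, 2): f_x = 4 ≠ 0.
  x = 2: f_y(2, y) = 6*y**2 - 22*y + 20; vanishes at y ∈ {2}. (2, 2): f_x = 2 ≠ 0.
  x = 3: f_y(3, y) = 6*y**2 - 22*y + 20; vanishes at y ∈ {2}. (3, 2): f_x = 0, f = 0 — SINGULAR.
  x = 4: f_y(4, y) = 6*y**2 - 22*y + 20; vanishes at y ∈ {2}. (4, 2): f_x = -2 ≠ 0.
Only singular point on the grid: (3, 2).
Classify: substitute x = 3 + u, y = 2 + v and expand: f = -u**2 + 2*v**3 + v**2.
No constant or linear terms (consistent with a singular point). Quadratic part: -u**2 + v**2. Cubic part: 2*v**3.
The quadratic part v**2 - u**2 = (v − u)(v + u) splits into two distinct linear factors, so there are two distinct tangent lines y − 2 = ±(x − 3) — this is a node (ordinary double point).
Classification: node.


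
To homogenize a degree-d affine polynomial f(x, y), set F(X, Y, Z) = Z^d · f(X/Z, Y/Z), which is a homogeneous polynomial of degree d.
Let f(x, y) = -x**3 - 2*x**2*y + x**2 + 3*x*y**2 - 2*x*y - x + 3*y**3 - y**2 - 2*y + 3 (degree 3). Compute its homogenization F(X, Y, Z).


F(X, Y, Z) = -X**3 - 2*X**2*Y + X**2*Z + 3*X*Y**2 - 2*X*Y*Z - X*Z**2 + 3*Y**3 - Y**2*Z - 2*Y*Z**2 + 3*Z**3

deg(f) = 3.
Substitute x = X/Z, y = Y/Z into f, then multiply by Z^3.
  monomial -1·x^3·y^0 ↦ -1·X^3·Y^0·Z^0.
  monomial -2·x^2·y^1 ↦ -2·X^2·Y^1·Z^0.
  monomial 1·x^2·y^0 ↦ 1·X^2·Y^0·Z^1.
  monomial 3·x^1·y^2 ↦ 3·X^1·Y^2·Z^0.
  monomial -2·x^1·y^1 ↦ -2·X^1·Y^1·Z^1.
  monomial -1·x^1·y^0 ↦ -1·X^1·Y^0·Z^2.
  monomial 3·x^0·y^3 ↦ 3·X^0·Y^3·Z^0.
  monomial -1·x^0·y^2 ↦ -1·X^0·Y^2·Z^1.
  monomial -2·x^0·y^1 ↦ -2·X^0·Y^1·Z^2.
  monomial 3·x^0·y^0 ↦ 3·X^0·Y^0·Z^3.
Collecting: F(X, Y, Z) = -X**3 - 2*X**2*Y + X**2*Z + 3*X*Y**2 - 2*X*Y*Z - X*Z**2 + 3*Y**3 - Y**2*Z - 2*Y*Z**2 + 3*Z**3.


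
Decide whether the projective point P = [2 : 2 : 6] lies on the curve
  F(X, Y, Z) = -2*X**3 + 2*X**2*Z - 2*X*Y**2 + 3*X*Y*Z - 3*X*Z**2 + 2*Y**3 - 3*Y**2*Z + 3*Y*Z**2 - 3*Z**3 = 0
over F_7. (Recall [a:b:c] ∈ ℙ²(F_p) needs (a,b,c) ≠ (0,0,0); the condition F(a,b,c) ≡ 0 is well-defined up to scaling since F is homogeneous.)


F(2,2,6) ≡ 0 (mod 7); P is on the curve.

Evaluate F(2, 2, 6) term-by-term (mod 7).
  -2*X**3 ↦ -2·8·1·1 = -16
  2*X**2*Z ↦ 2·4·1·6 = 48
  -2*X*Y**2 ↦ -2·2·4·1 = -16
  3*X*Y*Z ↦ 3·2·2·6 = 72
  -3*X*Z**2 ↦ -3·2·1·36 = -216
  2*Y**3 ↦ 2·1·8·1 = 16
  -3*Y**2*Z ↦ -3·1·4·6 = -72
  3*Y*Z**2 ↦ 3·1·2·36 = 216
  -3*Z**3 ↦ -3·1·1·216 = -648
Sum: F(2, 2, 6) = (-16) + (48) + (-16) + (72) + (-216) + (16) + (-72) + (216) + (-648) = -616.
Reducing mod 7: -616 ≡ 0 (mod 7).
Since F(a, b, c) ≡ 0 (mod 7), P lies on the curve.


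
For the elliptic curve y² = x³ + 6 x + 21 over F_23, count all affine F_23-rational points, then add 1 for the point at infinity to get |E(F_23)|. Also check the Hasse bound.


Affine points = {(2, 8), (2, 15), (8, 11), (8, 12), (10, 0), (12, 2), (12, 21), (15, 6), (15, 17), (16, 2), (16, 21), (18, 2), (18, 21), (19, 5), (19, 18), (21, 1), (21, 22)}; affine count = 17; |E(F_23)| = 18.

Discriminant check: Δ ∝ 4a³ + 27b² = 4·6³ + 27·21² = 4·216 + 27·441 ≡ 6 (mod 23). Nonzero ⇒ E is nonsingular.
For each x ∈ F_23, compute rhs = x³ + 6·x + 21 mod 23, then count y ∈ F_23 with y² ≡ rhs.
  x = 0: rhs = 21, matching y values: none (0 points).
  x = 1: rhs = 5, matching y values: none (0 points).
  x = 2: rhs = 18, matching y values: 8, 15 (2 points).
  x = 3: rhs = 20, matching y values: none (0 points).
  x = 4: rhs = 17, matching y values: none (0 points).
  x = 5: rhs = 15, matching y values: none (0 points).
  x = 6: rhs = 20, matching y values: none (0 points).
  x = 7: rhs = 15, matching y values: none (0 points).
  x = 8: rhs = 6, matching y values: 11, 12 (2 points).
  x = 9: rhs = 22, matching y values: none (0 points).
  x = 10: rhs = 0, matching y values: 0 (1 points).
  x = 11: rhs = 15, matching y values: none (0 points).
  x = 12: rhs = 4, matching y values: 2, 21 (2 points).
  x = 13: rhs = 19, matching y values: none (0 points).
  x = 14: rhs = 20, matching y values: none (0 points).
  x = 15: rhs = 13, matching y values: 6, 17 (2 points).
  x = 16: rhs = 4, matching y values: 2, 21 (2 points).
  x = 17: rhs = 22, matching y values: none (0 points).
  x = 18: rhs = 4, matching y values: 2, 21 (2 points).
  x = 19: rhs = 2, matching y values: 5, 18 (2 points).
  x = 20: rhs = 22, matching y values: none (0 points).
  x = 21: rhs = 1, matching y values: 1, 22 (2 points).
  x = 22: rhs = 14, matching y values: none (0 points).
Total affine count: 17.
Full point count |E(F_23)| = 17 + 1 = 18.
Hasse bound: |18 − (23+1)| = |-6| = 6 ≤ 2√23 ≈ 9.5917 ✓.


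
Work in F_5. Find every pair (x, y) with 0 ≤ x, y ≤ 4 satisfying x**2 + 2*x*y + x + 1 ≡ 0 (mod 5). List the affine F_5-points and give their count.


Affine F_5-points: {(1, 1), (2, 2), (3, 2), (4, 3)}; count = 4.

For each of the 25 pairs (x, y) ∈ F_5², evaluate f(x, y) mod 5. Record the zeros.
  x = 0: [0↦1, 1↦1, 2↦1, 3↦1, 4↦1]  zeros at y ∈ ∅
  x = 1: [0↦3, 1↦0, 2↦2, 3↦4, 4↦1]  zeros at y ∈ {1}
  x = 2: [0↦2, 1↦1, 2↦0, 3↦4, 4↦3]  zeros at y ∈ {2}
  x = 3: [0↦3, 1↦4, 2↦0, 3↦1, 4↦2]  zeros at y ∈ {2}
  x = 4: [0↦1, 1↦4, 2↦2, 3↦0, 4↦3]  zeros at y ∈ {3}
Collecting zeros: affine points = {(1, 1), (2, 2), (3, 2), (4, 3)}.
Total count |C(F_5)_aff| = 4.


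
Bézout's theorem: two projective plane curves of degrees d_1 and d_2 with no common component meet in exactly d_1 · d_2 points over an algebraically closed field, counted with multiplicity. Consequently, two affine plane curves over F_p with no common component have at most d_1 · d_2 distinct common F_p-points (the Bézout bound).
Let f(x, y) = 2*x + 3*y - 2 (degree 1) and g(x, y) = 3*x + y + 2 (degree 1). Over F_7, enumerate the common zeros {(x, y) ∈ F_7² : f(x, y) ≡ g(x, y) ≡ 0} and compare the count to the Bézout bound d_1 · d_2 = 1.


Common zeros: ∅; count = 0; Bézout bound = 1.

deg(f) = 1, deg(g) = 1, so Bézout bound = 1.
Scan x ∈ F_7. For each x, list the y ∈ F_7 with f(x, y) ≡ 0 and those with g(x, y) ≡ 0 (mod 7); the common zeros in that column are the intersection.
  x = 0: f ≡ 0 at y ∈ {3}; g ≡ 0 at y ∈ {5}; common: ∅.
  x = 1: f ≡ 0 at y ∈ {0}; g ≡ 0 at y ∈ {2}; common: ∅.
  x = 2: f ≡ 0 at y ∈ {4}; g ≡ 0 at y ∈ {6}; common: ∅.
  x = 3: f ≡ 0 at y ∈ {1}; g ≡ 0 at y ∈ {3}; common: ∅.
  x = 4: f ≡ 0 at y ∈ {5}; g ≡ 0 at y ∈ {0}; common: ∅.
  x = 5: f ≡ 0 at y ∈ {2}; g ≡ 0 at y ∈ {4}; common: ∅.
  x = 6: f ≡ 0 at y ∈ {6}; g ≡ 0 at y ∈ {1}; common: ∅.
Collecting: common zeros = ∅, so the count is 0.
Comparison with the Bézout bound: 0 ≤ 1 = deg(f)·deg(g), as expected for curves with no common component (the affine F_7-count falls short of the bound because intersections may lie at infinity, over extension fields, or carry multiplicity).


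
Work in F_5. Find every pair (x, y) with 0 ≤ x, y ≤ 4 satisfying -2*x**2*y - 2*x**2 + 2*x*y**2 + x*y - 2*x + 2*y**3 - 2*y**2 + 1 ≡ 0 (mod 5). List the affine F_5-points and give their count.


Affine F_5-points: {(2, 4), (4, 2), (4, 3)}; count = 3.

For each of the 25 pairs (x, y) ∈ F_5², evaluate f(x, y) mod 5. Record the zeros.
  x = 0: [0↦1, 1↦1, 2↦4, 3↦2, 4↦2]  zeros at y ∈ ∅
  x = 1: [0↦2, 1↦3, 2↦1, 3↦3, 4↦1]  zeros at y ∈ ∅
  x = 2: [0↦4, 1↦2, 2↦1, 3↦3, 4↦0]  zeros at y ∈ {4}
  x = 3: [0↦2, 1↦3, 2↦4, 3↦2, 4↦4]  zeros at y ∈ ∅
  x = 4: [0↦1, 1↦1, 2↦0, 3↦0, 4↦3]  zeros at y ∈ {2, 3}
Collecting zeros: affine points = {(2, 4), (4, 2), (4, 3)}.
Total count |C(F_5)_aff| = 3.


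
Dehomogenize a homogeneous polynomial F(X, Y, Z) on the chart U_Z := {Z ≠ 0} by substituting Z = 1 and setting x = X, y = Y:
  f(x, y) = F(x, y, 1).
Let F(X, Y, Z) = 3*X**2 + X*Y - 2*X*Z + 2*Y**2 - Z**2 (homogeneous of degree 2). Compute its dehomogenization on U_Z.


f(x, y) = 3*x**2 + x*y - 2*x + 2*y**2 - 1

On U_Z we set Z = 1. Each monomial c·X^i·Y^j·Z^k in F becomes c·x^i·y^j·1^k = c·x^i·y^j.
Substituting Z = 1: F(X, Y, 1) = 3*x**2 + x*y - 2*x + 2*y**2 - 1.
Note: deg(f) ≤ deg(F) = 2; strict inequality happens when F is divisible by Z (lost terms).


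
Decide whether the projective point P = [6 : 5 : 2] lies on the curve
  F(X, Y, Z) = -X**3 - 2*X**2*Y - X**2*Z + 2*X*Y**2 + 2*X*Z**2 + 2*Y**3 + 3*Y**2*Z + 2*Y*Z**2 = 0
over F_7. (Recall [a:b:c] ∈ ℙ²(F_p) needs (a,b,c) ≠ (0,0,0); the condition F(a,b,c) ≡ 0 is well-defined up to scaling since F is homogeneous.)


F(6,5,2) ≡ 0 (mod 7); P is on the curve.

Evaluate F(6, 5, 2) term-by-term (mod 7).
  -X**3 ↦ -1·216·1·1 = -216
  -2*X**2*Y ↦ -2·36·5·1 = -360
  -X**2*Z ↦ -1·36·1·2 = -72
  2*X*Y**2 ↦ 2·6·25·1 = 300
  2*X*Z**2 ↦ 2·6·1·4 = 48
  2*Y**3 ↦ 2·1·125·1 = 250
  3*Y**2*Z ↦ 3·1·25·2 = 150
  2*Y*Z**2 ↦ 2·1·5·4 = 40
Sum: F(6, 5, 2) = (-216) + (-360) + (-72) + (300) + (48) + (250) + (150) + (40) = 140.
Reducing mod 7: 140 ≡ 0 (mod 7).
Since F(a, b, c) ≡ 0 (mod 7), P lies on the curve.


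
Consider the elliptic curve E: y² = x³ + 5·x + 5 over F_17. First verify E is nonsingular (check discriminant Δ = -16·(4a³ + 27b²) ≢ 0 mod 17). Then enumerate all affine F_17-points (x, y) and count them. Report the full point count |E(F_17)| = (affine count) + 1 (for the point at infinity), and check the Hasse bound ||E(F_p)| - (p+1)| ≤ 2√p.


Affine points = {(3, 8), (3, 9), (4, 2), (4, 15), (5, 6), (5, 11), (6, 8), (6, 9), (7, 3), (7, 14), (8, 8), (8, 9), (10, 1), (10, 16), (12, 5), (12, 12), (15, 2), (15, 15), (16, 4), (16, 13)}; affine count = 20; |E(F_17)| = 21.

Discriminant check: Δ ∝ 4a³ + 27b² = 4·5³ + 27·5² = 4·125 + 27·25 ≡ 2 (mod 17). Nonzero ⇒ E is nonsingular.
For each x ∈ F_17, compute rhs = x³ + 5·x + 5 mod 17, then count y ∈ F_17 with y² ≡ rhs.
  x = 0: rhs = 5, matching y values: none (0 points).
  x = 1: rhs = 11, matching y values: none (0 points).
  x = 2: rhs = 6, matching y values: none (0 points).
  x = 3: rhs = 13, matching y values: 8, 9 (2 points).
  x = 4: rhs = 4, matching y values: 2, 15 (2 points).
  x = 5: rhs = 2, matching y values: 6, 11 (2 points).
  x = 6: rhs = 13, matching y values: 8, 9 (2 points).
  x = 7: rhs = 9, matching y values: 3, 14 (2 points).
  x = 8: rhs = 13, matching y values: 8, 9 (2 points).
  x = 9: rhs = 14, matching y values: none (0 points).
  x = 10: rhs = 1, matching y values: 1, 16 (2 points).
  x = 11: rhs = 14, matching y values: none (0 points).
  x = 12: rhs = 8, matching y values: 5, 12 (2 points).
  x = 13: rhs = 6, matching y values: none (0 points).
  x = 14: rhs = 14, matching y values: none (0 points).
  x = 15: rhs = 4, matching y values: 2, 15 (2 points).
  x = 16: rhs = 16, matching y values: 4, 13 (2 points).
Total affine count: 20.
Full point count |E(F_17)| = 20 + 1 = 21.
Hasse bound: |21 − (17+1)| = |3| = 3 ≤ 2√17 ≈ 8.2462 ✓.


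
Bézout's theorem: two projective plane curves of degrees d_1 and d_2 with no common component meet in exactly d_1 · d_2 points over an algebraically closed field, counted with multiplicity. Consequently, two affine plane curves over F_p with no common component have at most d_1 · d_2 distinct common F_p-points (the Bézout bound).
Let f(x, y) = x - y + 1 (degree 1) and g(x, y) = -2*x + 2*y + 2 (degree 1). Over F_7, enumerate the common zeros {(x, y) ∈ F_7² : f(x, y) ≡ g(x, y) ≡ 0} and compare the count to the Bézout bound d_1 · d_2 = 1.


Common zeros: ∅; count = 0; Bézout bound = 1.

deg(f) = 1, deg(g) = 1, so Bézout bound = 1.
Scan x ∈ F_7. For each x, list the y ∈ F_7 with f(x, y) ≡ 0 and those with g(x, y) ≡ 0 (mod 7); the common zeros in that column are the intersection.
  x = 0: f ≡ 0 at y ∈ {1}; g ≡ 0 at y ∈ {6}; common: ∅.
  x = 1: f ≡ 0 at y ∈ {2}; g ≡ 0 at y ∈ {0}; common: ∅.
  x = 2: f ≡ 0 at y ∈ {3}; g ≡ 0 at y ∈ {1}; common: ∅.
  x = 3: f ≡ 0 at y ∈ {4}; g ≡ 0 at y ∈ {2}; common: ∅.
  x = 4: f ≡ 0 at y ∈ {5}; g ≡ 0 at y ∈ {3}; common: ∅.
  x = 5: f ≡ 0 at y ∈ {6}; g ≡ 0 at y ∈ {4}; common: ∅.
  x = 6: f ≡ 0 at y ∈ {0}; g ≡ 0 at y ∈ {5}; common: ∅.
Collecting: common zeros = ∅, so the count is 0.
Comparison with the Bézout bound: 0 ≤ 1 = deg(f)·deg(g), as expected for curves with no common component (the affine F_7-count falls short of the bound because intersections may lie at infinity, over extension fields, or carry multiplicity).


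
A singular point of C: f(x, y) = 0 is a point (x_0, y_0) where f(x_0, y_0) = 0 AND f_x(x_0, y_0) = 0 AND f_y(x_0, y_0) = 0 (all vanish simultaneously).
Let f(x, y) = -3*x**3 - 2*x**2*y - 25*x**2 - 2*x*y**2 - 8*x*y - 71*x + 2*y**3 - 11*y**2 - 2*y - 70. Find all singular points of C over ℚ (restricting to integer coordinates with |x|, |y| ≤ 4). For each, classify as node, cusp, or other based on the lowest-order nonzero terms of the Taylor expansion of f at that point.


Singular points: {(-3, 1)}; classification: cusp.

Compute partial derivatives:
  f_x = -9*x**2 - 4*x*y - 50*x - 2*y**2 - 8*y - 71.
  f_y = -2*x**2 - 4*x*y - 8*x + 6*y**2 - 22*y - 2.
Scan x_0 ∈ {−4, ..., 4}. For each x_0, f_y(x_0, y) is a polynomial in y; find its integer roots y ∈ {−4, ..., 4}, then test f_x and f at those candidates.
  x = -4: f_y(-4, y) = 6*y**2 - 6*y - 2; no integer root y with |y| ≤ 4.
  x = -3: f_y(-3, y) = 6*y**2 - 10*y + 4; vanishes at y ∈ {1}. (-3, 1): f_x = 0, f = 0 — SINGULAR.
  x = -2: f_y(-2, y) = 6*y**2 - 14*y + 6; no integer root y with |y| ≤ 4.
  x = -1: f_y(-1, y) = 6*y**2 - 18*y + 4; no integer root y with |y| ≤ 4.
  x = 0: f_y(0, y) = 6*y**2 - 22*y - 2; no integer root y with |y| ≤ 4.
  x = 1: f_y(1, y) = 6*y**2 - 26*y - 12; no integer root y with |y| ≤ 4.
  x = 2: f_y(2, y) = 6*y**2 - 30*y - 26; no integer root y with |y| ≤ 4.
  x = 3: f_y(3, y) = 6*y**2 - 34*y - 44; no integer root y with |y| ≤ 4.
  x = 4: f_y(4, y) = 6*y**2 - 38*y - 66; no integer root y with |y| ≤ 4.
Only singular point on the grid: (-3, 1).
Classify: substitute x = -3 + u, y = 1 + v and expand: f = -3*u**3 - 2*u**2*v - 2*u*v**2 + 2*v**3 + v**2.
No constant or linear terms (consistent with a singular point). Quadratic part: v**2. Cubic part: -3*u**3 - 2*u**2*v - 2*u*v**2 + 2*v**3.
The quadratic part v**2 is a perfect square, so there is a single (double) tangent line v = 0, i.e. y = 1. Restricting the cubic part to that line (v = 0) leaves -3*u**3 ≠ 0, so f is not divisible by v and the branch is v² ≈ 3*u**3 to lowest order — this is a cusp.
Classification: cusp.


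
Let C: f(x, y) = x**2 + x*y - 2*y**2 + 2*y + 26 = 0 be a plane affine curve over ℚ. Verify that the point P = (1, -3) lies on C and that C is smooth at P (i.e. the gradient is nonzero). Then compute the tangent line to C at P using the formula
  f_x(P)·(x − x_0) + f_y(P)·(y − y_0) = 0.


Tangent line at P: -x + 15*y + 46 = 0.

Step 1: f(1, -3) = 0, so P lies on C.
Step 2: partial derivatives
  f_x(x, y) = 2*x + y, f_y(x, y) = x - 4*y + 2.
  f_x(P) = -1, f_y(P) = 15 (gradient nonzero, so P is smooth).
Step 3: tangent line at P: -1·(x − 1) + 15·(y − -3) = 0.
Expanding: -x + 15*y + 46 = 0.


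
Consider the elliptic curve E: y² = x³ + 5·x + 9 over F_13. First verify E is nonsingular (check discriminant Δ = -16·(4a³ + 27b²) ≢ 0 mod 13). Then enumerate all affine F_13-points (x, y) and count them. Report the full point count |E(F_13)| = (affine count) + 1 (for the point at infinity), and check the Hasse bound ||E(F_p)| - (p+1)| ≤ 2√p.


Affine points = {(0, 3), (0, 10), (2, 1), (2, 12), (3, 5), (3, 8), (5, 4), (5, 9), (7, 6), (7, 7), (9, 4), (9, 9), (11, 2), (11, 11), (12, 4), (12, 9)}; affine count = 16; |E(F_13)| = 17.

Discriminant check: Δ ∝ 4a³ + 27b² = 4·5³ + 27·9² = 4·125 + 27·81 ≡ 9 (mod 13). Nonzero ⇒ E is nonsingular.
For each x ∈ F_13, compute rhs = x³ + 5·x + 9 mod 13, then count y ∈ F_13 with y² ≡ rhs.
  x = 0: rhs = 9, matching y values: 3, 10 (2 points).
  x = 1: rhs = 2, matching y values: none (0 points).
  x = 2: rhs = 1, matching y values: 1, 12 (2 points).
  x = 3: rhs = 12, matching y values: 5, 8 (2 points).
  x = 4: rhs = 2, matching y values: none (0 points).
  x = 5: rhs = 3, matching y values: 4, 9 (2 points).
  x = 6: rhs = 8, matching y values: none (0 points).
  x = 7: rhs = 10, matching y values: 6, 7 (2 points).
  x = 8: rhs = 2, matching y values: none (0 points).
  x = 9: rhs = 3, matching y values: 4, 9 (2 points).
  x = 10: rhs = 6, matching y values: none (0 points).
  x = 11: rhs = 4, matching y values: 2, 11 (2 points).
  x = 12: rhs = 3, matching y values: 4, 9 (2 points).
Total affine count: 16.
Full point count |E(F_13)| = 16 + 1 = 17.
Hasse bound: |17 − (13+1)| = |3| = 3 ≤ 2√13 ≈ 7.2111 ✓.


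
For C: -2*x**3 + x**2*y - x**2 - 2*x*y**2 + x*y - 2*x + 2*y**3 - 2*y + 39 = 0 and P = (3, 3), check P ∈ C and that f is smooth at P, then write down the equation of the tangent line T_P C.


Tangent line at P: -59*x + 28*y + 93 = 0.

Step 1: f(3, 3) = 0, so P lies on C.
Step 2: partial derivatives
  f_x(x, y) = -6*x**2 + 2*x*y - 2*x - 2*y**2 + y - 2, f_y(x, y) = x**2 - 4*x*y + x + 6*y**2 - 2.
  f_x(P) = -59, f_y(P) = 28 (gradient nonzero, so P is smooth).
Step 3: tangent line at P: -59·(x − 3) + 28·(y − 3) = 0.
Expanding: -59*x + 28*y + 93 = 0.


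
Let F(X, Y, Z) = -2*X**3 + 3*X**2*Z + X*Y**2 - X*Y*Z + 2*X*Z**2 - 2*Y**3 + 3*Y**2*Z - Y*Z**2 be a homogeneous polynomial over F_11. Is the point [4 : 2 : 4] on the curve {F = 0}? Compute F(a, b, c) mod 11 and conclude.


F(4,2,4) ≡ 0 (mod 11); P is on the curve.

Evaluate F(4, 2, 4) term-by-term (mod 11).
  -2*X**3 ↦ -2·64·1·1 = -128
  3*X**2*Z ↦ 3·16·1·4 = 192
  X*Y**2 ↦ 1·4·4·1 = 16
  -X*Y*Z ↦ -1·4·2·4 = -32
  2*X*Z**2 ↦ 2·4·1·16 = 128
  -2*Y**3 ↦ -2·1·8·1 = -16
  3*Y**2*Z ↦ 3·1·4·4 = 48
  -Y*Z**2 ↦ -1·1·2·16 = -32
Sum: F(4, 2, 4) = (-128) + (192) + (16) + (-32) + (128) + (-16) + (48) + (-32) = 176.
Reducing mod 11: 176 ≡ 0 (mod 11).
Since F(a, b, c) ≡ 0 (mod 11), P lies on the curve.


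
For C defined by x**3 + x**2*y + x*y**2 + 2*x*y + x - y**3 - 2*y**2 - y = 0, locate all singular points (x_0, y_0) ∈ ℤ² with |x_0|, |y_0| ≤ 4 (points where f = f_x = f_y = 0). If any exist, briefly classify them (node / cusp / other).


Singular points: {(0, -1)}; classification: node.

Compute partial derivatives:
  f_x = 3*x**2 + 2*x*y + y**2 + 2*y + 1.
  f_y = x**2 + 2*x*y + 2*x - 3*y**2 - 4*y - 1.
Scan x_0 ∈ {−4, ..., 4}. For each x_0, f_y(x_0, y) is a polynomial in y; find its integer roots y ∈ {−4, ..., 4}, then test f_x and f at those candidates.
  x = -4: f_y(-4, y) = -3*y**2 - 12*y + 7; no integer root y with |y| ≤ 4.
  x = -3: f_y(-3, y) = -3*y**2 - 10*y + 2; no integer root y with |y| ≤ 4.
  x = -2: f_y(-2, y) = -3*y**2 - 8*y - 1; no integer root y with |y| ≤ 4.
  x = -1: f_y(-1, y) = -3*y**2 - 6*y - 2; no integer root y with |y| ≤ 4.
  x = 0: f_y(0, y) = -3*y**2 - 4*y - 1; vanishes at y ∈ {-1}. (0, -1): f_x = 0, f = 0 — SINGULAR.
  x = 1: f_y(1, y) = -3*y**2 - 2*y + 2; no integer root y with |y| ≤ 4.
  x = 2: f_y(2, y) = 7 - 3*y**2; no integer root y with |y| ≤ 4.
  x = 3: f_y(3, y) = -3*y**2 + 2*y + 14; no integer root y with |y| ≤ 4.
  x = 4: f_y(4, y) = -3*y**2 + 4*y + 23; no integer root y with |y| ≤ 4.
Only singular point on the grid: (0, -1).
Classify: substitute x = 0 + u, y = -1 + v and expand: f = u**3 + u**2*v - u**2 + u*v**2 - v**3 + v**2.
No constant or linear terms (consistent with a singular point). Quadratic part: -u**2 + v**2. Cubic part: u**3 + u**2*v + u*v**2 - v**3.
The quadratic part v**2 - u**2 = (v − u)(v + u) splits into two distinct linear factors, so there are two distinct tangent lines y − -1 = ±(x − 0) — this is a node (ordinary double point).
Classification: node.


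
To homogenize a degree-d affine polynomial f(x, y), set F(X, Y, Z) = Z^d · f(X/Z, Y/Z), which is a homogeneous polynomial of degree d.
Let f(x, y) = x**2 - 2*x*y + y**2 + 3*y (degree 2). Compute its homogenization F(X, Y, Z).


F(X, Y, Z) = X**2 - 2*X*Y + Y**2 + 3*Y*Z

deg(f) = 2.
Substitute x = X/Z, y = Y/Z into f, then multiply by Z^2.
  monomial 1·x^2·y^0 ↦ 1·X^2·Y^0·Z^0.
  monomial -2·x^1·y^1 ↦ -2·X^1·Y^1·Z^0.
  monomial 1·x^0·y^2 ↦ 1·X^0·Y^2·Z^0.
  monomial 3·x^0·y^1 ↦ 3·X^0·Y^1·Z^1.
Collecting: F(X, Y, Z) = X**2 - 2*X*Y + Y**2 + 3*Y*Z.


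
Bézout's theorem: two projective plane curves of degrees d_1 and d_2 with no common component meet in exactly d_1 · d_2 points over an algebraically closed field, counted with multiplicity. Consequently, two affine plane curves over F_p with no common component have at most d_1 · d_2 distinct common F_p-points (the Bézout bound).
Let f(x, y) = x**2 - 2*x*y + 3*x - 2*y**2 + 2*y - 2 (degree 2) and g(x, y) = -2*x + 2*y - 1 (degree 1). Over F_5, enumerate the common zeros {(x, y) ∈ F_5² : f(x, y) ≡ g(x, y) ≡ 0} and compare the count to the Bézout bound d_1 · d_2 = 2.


Common zeros: {(1, 4), (3, 1)}; count = 2; Bézout bound = 2.

deg(f) = 2, deg(g) = 1, so Bézout bound = 2.
Scan x ∈ F_5. For each x, list the y ∈ F_5 with f(x, y) ≡ 0 and those with g(x, y) ≡ 0 (mod 5); the common zeros in that column are the intersection.
  x = 0: f ≡ 0 at y ∈ ∅; g ≡ 0 at y ∈ {3}; common: ∅.
  x = 1: f ≡ 0 at y ∈ {1, 4}; g ≡ 0 at y ∈ {4}; common: {4}.
  x = 2: f ≡ 0 at y ∈ ∅; g ≡ 0 at y ∈ {0}; common: ∅.
  x = 3: f ≡ 0 at y ∈ {1, 2}; g ≡ 0 at y ∈ {1}; common: {1}.
  x = 4: f ≡ 0 at y ∈ {3, 4}; g ≡ 0 at y ∈ {2}; common: ∅.
Collecting: common zeros = {(1, 4), (3, 1)}, so the count is 2.
Comparison with the Bézout bound: 2 ≤ 2 = deg(f)·deg(g), as expected for curves with no common component (the bound is attained).


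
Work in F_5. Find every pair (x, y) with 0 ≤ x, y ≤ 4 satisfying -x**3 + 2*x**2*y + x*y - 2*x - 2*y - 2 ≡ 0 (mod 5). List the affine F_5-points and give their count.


Affine F_5-points: {(0, 4), (1, 0), (2, 3), (3, 0), (4, 1)}; count = 5.

For each of the 25 pairs (x, y) ∈ F_5², evaluate f(x, y) mod 5. Record the zeros.
  x = 0: [0↦3, 1↦1, 2↦4, 3↦2, 4↦0]  zeros at y ∈ {4}
  x = 1: [0↦0, 1↦1, 2↦2, 3↦3, 4↦4]  zeros at y ∈ {0}
  x = 2: [0↦1, 1↦4, 2↦2, 3↦0, 4↦3]  zeros at y ∈ {3}
  x = 3: [0↦0, 1↦4, 2↦3, 3↦2, 4↦1]  zeros at y ∈ {0}
  x = 4: [0↦1, 1↦0, 2↦4, 3↦3, 4↦2]  zeros at y ∈ {1}
Collecting zeros: affine points = {(0, 4), (1, 0), (2, 3), (3, 0), (4, 1)}.
Total count |C(F_5)_aff| = 5.


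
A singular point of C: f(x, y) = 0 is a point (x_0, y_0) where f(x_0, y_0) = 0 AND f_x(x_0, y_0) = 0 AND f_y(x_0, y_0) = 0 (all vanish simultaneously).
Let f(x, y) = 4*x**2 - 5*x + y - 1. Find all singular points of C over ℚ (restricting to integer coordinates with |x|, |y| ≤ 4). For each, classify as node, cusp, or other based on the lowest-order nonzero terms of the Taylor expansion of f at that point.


No singular points in the scanned grid; C is smooth there.

Compute partial derivatives:
  f_x = 8*x - 5.
  f_y = 1.
f_y = 1 is a nonzero constant, so f_y never vanishes: no point (x, y) can satisfy f = f_x = f_y = 0. In particular no (x, y) ∈ {−4, ..., 4}² is singular; the curve is smooth.


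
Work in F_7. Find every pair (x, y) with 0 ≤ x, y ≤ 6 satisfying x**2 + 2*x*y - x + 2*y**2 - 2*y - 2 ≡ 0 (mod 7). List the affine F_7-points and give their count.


Affine F_7-points: {(1, 1), (1, 6), (2, 0), (2, 6), (5, 1), (5, 2), (6, 0), (6, 2)}; count = 8.

For each of the 49 pairs (x, y) ∈ F_7², evaluate f(x, y) mod 7. Record the zeros.
  x = 0: [0↦5, 1↦5, 2↦2, 3↦3, 4↦1, 5↦3, 6↦2]  zeros at y ∈ ∅
  x = 1: [0↦5, 1↦0, 2↦6, 3↦2, 4↦2, 5↦6, 6↦0]  zeros at y ∈ {1, 6}
  x = 2: [0↦0, 1↦4, 2↦5, 3↦3, 4↦5, 5↦4, 6↦0]  zeros at y ∈ {0, 6}
  x = 3: [0↦4, 1↦3, 2↦6, 3↦6, 4↦3, 5↦4, 6↦2]  zeros at y ∈ ∅
  x = 4: [0↦3, 1↦4, 2↦2, 3↦4, 4↦3, 5↦6, 6↦6]  zeros at y ∈ ∅
  x = 5: [0↦4, 1↦0, 2↦0, 3↦4, 4↦5, 5↦3, 6↦5]  zeros at y ∈ {1, 2}
  x = 6: [0↦0, 1↦5, 2↦0, 3↦6, 4↦2, 5↦2, 6↦6]  zeros at y ∈ {0, 2}
Collecting zeros: affine points = {(1, 1), (1, 6), (2, 0), (2, 6), (5, 1), (5, 2), (6, 0), (6, 2)}.
Total count |C(F_7)_aff| = 8.


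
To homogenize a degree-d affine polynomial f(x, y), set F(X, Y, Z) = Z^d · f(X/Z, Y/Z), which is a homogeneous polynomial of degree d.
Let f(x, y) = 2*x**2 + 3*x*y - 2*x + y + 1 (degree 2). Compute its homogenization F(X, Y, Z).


F(X, Y, Z) = 2*X**2 + 3*X*Y - 2*X*Z + Y*Z + Z**2

deg(f) = 2.
Substitute x = X/Z, y = Y/Z into f, then multiply by Z^2.
  monomial 2·x^2·y^0 ↦ 2·X^2·Y^0·Z^0.
  monomial 3·x^1·y^1 ↦ 3·X^1·Y^1·Z^0.
  monomial -2·x^1·y^0 ↦ -2·X^1·Y^0·Z^1.
  monomial 1·x^0·y^1 ↦ 1·X^0·Y^1·Z^1.
  monomial 1·x^0·y^0 ↦ 1·X^0·Y^0·Z^2.
Collecting: F(X, Y, Z) = 2*X**2 + 3*X*Y - 2*X*Z + Y*Z + Z**2.


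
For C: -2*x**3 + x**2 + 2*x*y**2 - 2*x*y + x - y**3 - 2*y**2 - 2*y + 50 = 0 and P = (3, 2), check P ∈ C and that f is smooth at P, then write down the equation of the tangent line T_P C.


Tangent line at P: -43*x - 4*y + 137 = 0.

Step 1: f(3, 2) = 0, so P lies on C.
Step 2: partial derivatives
  f_x(x, y) = -6*x**2 + 2*x + 2*y**2 - 2*y + 1, f_y(x, y) = 4*x*y - 2*x - 3*y**2 - 4*y - 2.
  f_x(P) = -43, f_y(P) = -4 (gradient nonzero, so P is smooth).
Step 3: tangent line at P: -43·(x − 3) + -4·(y − 2) = 0.
Expanding: -43*x - 4*y + 137 = 0.


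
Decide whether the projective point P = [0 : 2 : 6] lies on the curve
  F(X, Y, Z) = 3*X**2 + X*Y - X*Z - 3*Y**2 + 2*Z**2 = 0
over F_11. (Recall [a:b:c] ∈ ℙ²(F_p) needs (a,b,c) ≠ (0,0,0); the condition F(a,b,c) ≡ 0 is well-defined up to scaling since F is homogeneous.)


F(0,2,6) ≡ 5 (mod 11); P is NOT on the curve.

Evaluate F(0, 2, 6) term-by-term (mod 11).
  3*X**2 ↦ 3·0·1·1 = 0
  X*Y ↦ 1·0·2·1 = 0
  -X*Z ↦ -1·0·1·6 = 0
  -3*Y**2 ↦ -3·1·4·1 = -12
  2*Z**2 ↦ 2·1·1·36 = 72
Sum: F(0, 2, 6) = (0) + (0) + (0) + (-12) + (72) = 60.
Reducing mod 11: 60 ≡ 5 (mod 11).
Since F(a, b, c) ≡ 5 ≠ 0 (mod 11), P does NOT lie on the curve.


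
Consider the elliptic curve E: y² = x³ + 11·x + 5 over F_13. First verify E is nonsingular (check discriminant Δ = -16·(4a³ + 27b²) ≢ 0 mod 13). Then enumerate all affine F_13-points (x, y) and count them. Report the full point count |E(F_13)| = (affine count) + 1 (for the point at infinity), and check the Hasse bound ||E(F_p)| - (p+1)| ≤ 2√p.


Affine points = {(1, 2), (1, 11), (2, 3), (2, 10), (3, 0), (4, 3), (4, 10), (5, 4), (5, 9), (6, 1), (6, 12), (7, 3), (7, 10), (9, 1), (9, 12), (10, 6), (10, 7), (11, 1), (11, 12)}; affine count = 19; |E(F_13)| = 20.

Discriminant check: Δ ∝ 4a³ + 27b² = 4·11³ + 27·5² = 4·1331 + 27·25 ≡ 6 (mod 13). Nonzero ⇒ E is nonsingular.
For each x ∈ F_13, compute rhs = x³ + 11·x + 5 mod 13, then count y ∈ F_13 with y² ≡ rhs.
  x = 0: rhs = 5, matching y values: none (0 points).
  x = 1: rhs = 4, matching y values: 2, 11 (2 points).
  x = 2: rhs = 9, matching y values: 3, 10 (2 points).
  x = 3: rhs = 0, matching y values: 0 (1 points).
  x = 4: rhs = 9, matching y values: 3, 10 (2 points).
  x = 5: rhs = 3, matching y values: 4, 9 (2 points).
  x = 6: rhs = 1, matching y values: 1, 12 (2 points).
  x = 7: rhs = 9, matching y values: 3, 10 (2 points).
  x = 8: rhs = 7, matching y values: none (0 points).
  x = 9: rhs = 1, matching y values: 1, 12 (2 points).
  x = 10: rhs = 10, matching y values: 6, 7 (2 points).
  x = 11: rhs = 1, matching y values: 1, 12 (2 points).
  x = 12: rhs = 6, matching y values: none (0 points).
Total affine count: 19.
Full point count |E(F_13)| = 19 + 1 = 20.
Hasse bound: |20 − (13+1)| = |6| = 6 ≤ 2√13 ≈ 7.2111 ✓.


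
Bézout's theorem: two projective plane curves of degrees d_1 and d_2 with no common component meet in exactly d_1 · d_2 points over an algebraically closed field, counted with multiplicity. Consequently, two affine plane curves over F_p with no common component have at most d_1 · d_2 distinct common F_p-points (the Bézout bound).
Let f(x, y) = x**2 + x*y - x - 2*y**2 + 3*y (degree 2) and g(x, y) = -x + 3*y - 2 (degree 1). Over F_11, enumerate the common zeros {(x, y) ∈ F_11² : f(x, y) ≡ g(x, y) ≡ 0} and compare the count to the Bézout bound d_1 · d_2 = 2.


Common zeros: {(10, 4)}; count = 1; Bézout bound = 2.

deg(f) = 2, deg(g) = 1, so Bézout bound = 2.
Scan x ∈ F_11. For each x, list the y ∈ F_11 with f(x, y) ≡ 0 and those with g(x, y) ≡ 0 (mod 11); the common zeros in that column are the intersection.
  x = 0: f ≡ 0 at y ∈ {0, 7}; g ≡ 0 at y ∈ {8}; common: ∅.
  x = 1: f ≡ 0 at y ∈ {0, 2}; g ≡ 0 at y ∈ {1}; common: ∅.
  x = 2: f ≡ 0 at y ∈ ∅; g ≡ 0 at y ∈ {5}; common: ∅.
  x = 3: f ≡ 0 at y ∈ ∅; g ≡ 0 at y ∈ {9}; common: ∅.
  x = 4: f ≡ 0 at y ∈ ∅; g ≡ 0 at y ∈ {2}; common: ∅.
  x = 5: f ≡ 0 at y ∈ {7, 8}; g ≡ 0 at y ∈ {6}; common: ∅.
  x = 6: f ≡ 0 at y ∈ ∅; g ≡ 0 at y ∈ {10}; common: ∅.
  x = 7: f ≡ 0 at y ∈ ∅; g ≡ 0 at y ∈ {3}; common: ∅.
  x = 8: f ≡ 0 at y ∈ ∅; g ≡ 0 at y ∈ {7}; common: ∅.
  x = 9: f ≡ 0 at y ∈ {2, 4}; g ≡ 0 at y ∈ {0}; common: ∅.
  x = 10: f ≡ 0 at y ∈ {4, 8}; g ≡ 0 at y ∈ {4}; common: {4}.
Collecting: common zeros = {(10, 4)}, so the count is 1.
Comparison with the Bézout bound: 1 ≤ 2 = deg(f)·deg(g), as expected for curves with no common component (the affine F_11-count falls short of the bound because intersections may lie at infinity, over extension fields, or carry multiplicity).


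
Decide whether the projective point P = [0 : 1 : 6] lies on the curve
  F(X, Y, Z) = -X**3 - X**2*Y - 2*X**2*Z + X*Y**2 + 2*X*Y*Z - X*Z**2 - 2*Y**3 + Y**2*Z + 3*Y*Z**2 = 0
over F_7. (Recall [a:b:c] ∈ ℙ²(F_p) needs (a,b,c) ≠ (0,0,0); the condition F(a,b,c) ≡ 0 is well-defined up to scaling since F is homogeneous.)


F(0,1,6) ≡ 0 (mod 7); P is on the curve.

Evaluate F(0, 1, 6) term-by-term (mod 7).
  -X**3 ↦ -1·0·1·1 = 0
  -X**2*Y ↦ -1·0·1·1 = 0
  -2*X**2*Z ↦ -2·0·1·6 = 0
  X*Y**2 ↦ 1·0·1·1 = 0
  2*X*Y*Z ↦ 2·0·1·6 = 0
  -X*Z**2 ↦ -1·0·1·36 = 0
  -2*Y**3 ↦ -2·1·1·1 = -2
  Y**2*Z ↦ 1·1·1·6 = 6
  3*Y*Z**2 ↦ 3·1·1·36 = 108
Sum: F(0, 1, 6) = (0) + (0) + (0) + (0) + (0) + (0) + (-2) + (6) + (108) = 112.
Reducing mod 7: 112 ≡ 0 (mod 7).
Since F(a, b, c) ≡ 0 (mod 7), P lies on the curve.


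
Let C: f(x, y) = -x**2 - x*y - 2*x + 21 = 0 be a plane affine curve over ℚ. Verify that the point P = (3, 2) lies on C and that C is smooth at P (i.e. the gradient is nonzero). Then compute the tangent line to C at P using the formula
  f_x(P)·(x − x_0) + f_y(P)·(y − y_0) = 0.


Tangent line at P: -10*x - 3*y + 36 = 0.

Step 1: f(3, 2) = 0, so P lies on C.
Step 2: partial derivatives
  f_x(x, y) = -2*x - y - 2, f_y(x, y) = -x.
  f_x(P) = -10, f_y(P) = -3 (gradient nonzero, so P is smooth).
Step 3: tangent line at P: -10·(x − 3) + -3·(y − 2) = 0.
Expanding: -10*x - 3*y + 36 = 0.


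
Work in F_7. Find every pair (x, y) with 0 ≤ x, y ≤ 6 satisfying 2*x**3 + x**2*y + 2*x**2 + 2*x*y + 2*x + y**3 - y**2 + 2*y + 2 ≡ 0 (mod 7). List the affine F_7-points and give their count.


Affine F_7-points: {(0, 5), (1, 5), (3, 4), (4, 1), (4, 3), (4, 4), (5, 3), (5, 6), (6, 0), (6, 3), (6, 5)}; count = 11.

For each of the 49 pairs (x, y) ∈ F_7², evaluate f(x, y) mod 7. Record the zeros.
  x = 0: [0↦2, 1↦4, 2↦3, 3↦5, 4↦2, 5↦0, 6↦5]  zeros at y ∈ {5}
  x = 1: [0↦1, 1↦6, 2↦1, 3↦6, 4↦6, 5↦0, 6↦1]  zeros at y ∈ {5}
  x = 2: [0↦2, 1↦5, 2↦5, 3↦1, 4↦6, 5↦5, 6↦4]  zeros at y ∈ ∅
  x = 3: [0↦3, 1↦6, 2↦6, 3↦2, 4↦0, 5↦6, 6↦5]  zeros at y ∈ {4}
  x = 4: [0↦2, 1↦0, 2↦2, 3↦0, 4↦0, 5↦1, 6↦2]  zeros at y ∈ {1, 3, 4}
  x = 5: [0↦4, 1↦6, 2↦5, 3↦0, 4↦4, 5↦2, 6↦0]  zeros at y ∈ {3, 6}
  x = 6: [0↦0, 1↦1, 2↦6, 3↦0, 4↦3, 5↦0, 6↦4]  zeros at y ∈ {0, 3, 5}
Collecting zeros: affine points = {(0, 5), (1, 5), (3, 4), (4, 1), (4, 3), (4, 4), (5, 3), (5, 6), (6, 0), (6, 3), (6, 5)}.
Total count |C(F_7)_aff| = 11.


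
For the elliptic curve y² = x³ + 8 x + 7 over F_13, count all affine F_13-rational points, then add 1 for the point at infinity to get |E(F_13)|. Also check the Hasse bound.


Affine points = {(1, 4), (1, 9), (4, 5), (4, 8), (5, 4), (5, 9), (7, 4), (7, 9), (11, 3), (11, 10)}; affine count = 10; |E(F_13)| = 11.

Discriminant check: Δ ∝ 4a³ + 27b² = 4·8³ + 27·7² = 4·512 + 27·49 ≡ 4 (mod 13). Nonzero ⇒ E is nonsingular.
For each x ∈ F_13, compute rhs = x³ + 8·x + 7 mod 13, then count y ∈ F_13 with y² ≡ rhs.
  x = 0: rhs = 7, matching y values: none (0 points).
  x = 1: rhs = 3, matching y values: 4, 9 (2 points).
  x = 2: rhs = 5, matching y values: none (0 points).
  x = 3: rhs = 6, matching y values: none (0 points).
  x = 4: rhs = 12, matching y values: 5, 8 (2 points).
  x = 5: rhs = 3, matching y values: 4, 9 (2 points).
  x = 6: rhs = 11, matching y values: none (0 points).
  x = 7: rhs = 3, matching y values: 4, 9 (2 points).
  x = 8: rhs = 11, matching y values: none (0 points).
  x = 9: rhs = 2, matching y values: none (0 points).
  x = 10: rhs = 8, matching y values: none (0 points).
  x = 11: rhs = 9, matching y values: 3, 10 (2 points).
  x = 12: rhs = 11, matching y values: none (0 points).
Total affine count: 10.
Full point count |E(F_13)| = 10 + 1 = 11.
Hasse bound: |11 − (13+1)| = |-3| = 3 ≤ 2√13 ≈ 7.2111 ✓.
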